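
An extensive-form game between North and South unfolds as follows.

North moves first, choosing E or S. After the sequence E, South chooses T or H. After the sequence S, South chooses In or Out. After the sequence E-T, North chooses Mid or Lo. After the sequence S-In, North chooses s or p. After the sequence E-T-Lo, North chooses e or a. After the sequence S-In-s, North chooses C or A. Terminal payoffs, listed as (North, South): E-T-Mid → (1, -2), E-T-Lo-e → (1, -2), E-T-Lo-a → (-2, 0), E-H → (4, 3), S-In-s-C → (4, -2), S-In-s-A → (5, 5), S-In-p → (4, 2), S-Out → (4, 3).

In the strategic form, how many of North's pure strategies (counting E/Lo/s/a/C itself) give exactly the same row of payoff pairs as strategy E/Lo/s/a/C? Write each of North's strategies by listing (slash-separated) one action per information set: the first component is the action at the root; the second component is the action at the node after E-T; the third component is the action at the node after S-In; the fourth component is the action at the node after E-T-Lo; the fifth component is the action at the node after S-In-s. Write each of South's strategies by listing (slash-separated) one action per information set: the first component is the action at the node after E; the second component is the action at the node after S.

Row for E/Lo/s/a/C (columns T/In, T/Out, H/In, H/Out): (-2,0) (-2,0) (4,3) (4,3).
Under E/Lo/s/a/C, North's choice at the node after S-In and at the node after S-In-s can never be reached regardless of what South does, so varying those choices leaves every outcome unchanged.
Holding the reachable choices fixed and varying the unreachable ones freely already gives 2 × 2 = 4 equivalent strategies.
No other strategy reproduces this row, so those 4 are the full class: E/Lo/s/a/C, E/Lo/s/a/A, E/Lo/p/a/C, E/Lo/p/a/A.

4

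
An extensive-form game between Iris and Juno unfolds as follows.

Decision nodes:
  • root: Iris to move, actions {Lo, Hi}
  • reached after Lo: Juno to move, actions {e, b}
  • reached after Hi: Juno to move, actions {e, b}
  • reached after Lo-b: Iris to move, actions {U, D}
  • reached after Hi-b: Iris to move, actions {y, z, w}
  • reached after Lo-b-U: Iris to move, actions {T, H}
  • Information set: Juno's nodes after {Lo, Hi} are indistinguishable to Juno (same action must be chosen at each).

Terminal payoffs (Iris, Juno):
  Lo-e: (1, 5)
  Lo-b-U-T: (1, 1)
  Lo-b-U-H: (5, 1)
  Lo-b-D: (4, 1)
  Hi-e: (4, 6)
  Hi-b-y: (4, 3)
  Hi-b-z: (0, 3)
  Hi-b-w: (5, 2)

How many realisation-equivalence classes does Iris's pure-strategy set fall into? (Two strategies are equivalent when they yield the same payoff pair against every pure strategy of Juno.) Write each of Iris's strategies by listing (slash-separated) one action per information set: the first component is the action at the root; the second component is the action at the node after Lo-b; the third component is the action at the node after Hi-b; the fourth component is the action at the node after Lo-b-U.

Iris has 24 pure strategies: Lo/U/y/T, Lo/U/y/H, Lo/U/z/T, Lo/U/z/H, Lo/U/w/T, Lo/U/w/H, Lo/D/y/T, Lo/D/y/H, Lo/D/z/T, Lo/D/z/H, Lo/D/w/T, Lo/D/w/H, Hi/U/y/T, Hi/U/y/H, Hi/U/z/T, Hi/U/z/H, Hi/U/w/T, Hi/U/w/H, Hi/D/y/T, Hi/D/y/H, Hi/D/z/T, Hi/D/z/H, Hi/D/w/T, Hi/D/w/H. Columns: e, b.
{Lo/U/y/T, Lo/U/z/T, Lo/U/w/T} → row (1,5) (1,1)
{Lo/U/y/H, Lo/U/z/H, Lo/U/w/H} → row (1,5) (5,1)
{Lo/D/y/T, Lo/D/y/H, Lo/D/z/T, Lo/D/z/H, Lo/D/w/T, Lo/D/w/H} → row (1,5) (4,1)
{Hi/U/y/T, Hi/U/y/H, Hi/D/y/T, Hi/D/y/H} → row (4,6) (4,3)
{Hi/U/z/T, Hi/U/z/H, Hi/D/z/T, Hi/D/z/H} → row (4,6) (0,3)
{Hi/U/w/T, Hi/U/w/H, Hi/D/w/T, Hi/D/w/H} → row (4,6) (5,2)
That's 6 distinct rows out of 24 strategies.

6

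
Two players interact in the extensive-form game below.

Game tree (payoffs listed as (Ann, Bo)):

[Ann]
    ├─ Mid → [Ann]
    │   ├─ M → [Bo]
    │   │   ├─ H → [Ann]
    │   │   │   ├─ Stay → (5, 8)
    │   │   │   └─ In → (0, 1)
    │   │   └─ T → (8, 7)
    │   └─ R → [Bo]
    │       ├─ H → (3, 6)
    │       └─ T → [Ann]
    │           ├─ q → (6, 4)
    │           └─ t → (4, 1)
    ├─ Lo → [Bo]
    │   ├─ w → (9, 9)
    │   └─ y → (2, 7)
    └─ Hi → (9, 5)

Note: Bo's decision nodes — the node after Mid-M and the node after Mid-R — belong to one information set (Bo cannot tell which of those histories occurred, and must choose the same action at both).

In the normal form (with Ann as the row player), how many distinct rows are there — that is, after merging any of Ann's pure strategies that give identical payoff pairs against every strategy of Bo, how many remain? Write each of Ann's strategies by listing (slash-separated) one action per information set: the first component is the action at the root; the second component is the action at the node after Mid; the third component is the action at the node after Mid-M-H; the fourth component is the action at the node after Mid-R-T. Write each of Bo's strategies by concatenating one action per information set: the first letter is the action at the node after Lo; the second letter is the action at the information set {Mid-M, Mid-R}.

Ann has 24 pure strategies: Mid/M/Stay/q, Mid/M/Stay/t, Mid/M/In/q, Mid/M/In/t, Mid/R/Stay/q, Mid/R/Stay/t, Mid/R/In/q, Mid/R/In/t, Lo/M/Stay/q, Lo/M/Stay/t, Lo/M/In/q, Lo/M/In/t, Lo/R/Stay/q, Lo/R/Stay/t, Lo/R/In/q, Lo/R/In/t, Hi/M/Stay/q, Hi/M/Stay/t, Hi/M/In/q, Hi/M/In/t, Hi/R/Stay/q, Hi/R/Stay/t, Hi/R/In/q, Hi/R/In/t. Columns: wH, wT, yH, yT.
{Mid/M/Stay/q, Mid/M/Stay/t} → row (5,8) (8,7) (5,8) (8,7)
{Mid/M/In/q, Mid/M/In/t} → row (0,1) (8,7) (0,1) (8,7)
{Mid/R/Stay/q, Mid/R/In/q} → row (3,6) (6,4) (3,6) (6,4)
{Mid/R/Stay/t, Mid/R/In/t} → row (3,6) (4,1) (3,6) (4,1)
{Lo/M/Stay/q, Lo/M/Stay/t, Lo/M/In/q, Lo/M/In/t, Lo/R/Stay/q, Lo/R/Stay/t, Lo/R/In/q, Lo/R/In/t} → row (9,9) (9,9) (2,7) (2,7)
{Hi/M/Stay/q, Hi/M/Stay/t, Hi/M/In/q, Hi/M/In/t, Hi/R/Stay/q, Hi/R/Stay/t, Hi/R/In/q, Hi/R/In/t} → row (9,5) (9,5) (9,5) (9,5)
That's 6 distinct rows out of 24 strategies.

6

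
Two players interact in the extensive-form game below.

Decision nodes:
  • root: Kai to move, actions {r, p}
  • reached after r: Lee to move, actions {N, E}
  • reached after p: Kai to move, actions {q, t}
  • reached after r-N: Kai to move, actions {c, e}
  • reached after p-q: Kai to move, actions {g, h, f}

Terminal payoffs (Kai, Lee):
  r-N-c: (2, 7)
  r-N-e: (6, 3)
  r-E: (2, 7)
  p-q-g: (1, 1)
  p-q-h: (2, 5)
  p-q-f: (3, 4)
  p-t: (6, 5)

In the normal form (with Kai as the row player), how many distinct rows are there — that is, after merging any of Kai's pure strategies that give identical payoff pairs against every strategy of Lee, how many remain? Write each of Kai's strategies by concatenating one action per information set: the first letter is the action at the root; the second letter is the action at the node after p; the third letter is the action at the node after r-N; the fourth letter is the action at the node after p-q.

6

Kai has 24 pure strategies: rqcg, rqch, rqcf, rqeg, rqeh, rqef, rtcg, rtch, rtcf, rteg, rteh, rtef, pqcg, pqch, pqcf, pqeg, pqeh, pqef, ptcg, ptch, ptcf, pteg, pteh, ptef. Columns: N, E.
{rqcg, rqch, rqcf, rtcg, rtch, rtcf} → row (2,7) (2,7)
{rqeg, rqeh, rqef, rteg, rteh, rtef} → row (6,3) (2,7)
{pqcg, pqeg} → row (1,1) (1,1)
{pqch, pqeh} → row (2,5) (2,5)
{pqcf, pqef} → row (3,4) (3,4)
{ptcg, ptch, ptcf, pteg, pteh, ptef} → row (6,5) (6,5)
That's 6 distinct rows out of 24 strategies.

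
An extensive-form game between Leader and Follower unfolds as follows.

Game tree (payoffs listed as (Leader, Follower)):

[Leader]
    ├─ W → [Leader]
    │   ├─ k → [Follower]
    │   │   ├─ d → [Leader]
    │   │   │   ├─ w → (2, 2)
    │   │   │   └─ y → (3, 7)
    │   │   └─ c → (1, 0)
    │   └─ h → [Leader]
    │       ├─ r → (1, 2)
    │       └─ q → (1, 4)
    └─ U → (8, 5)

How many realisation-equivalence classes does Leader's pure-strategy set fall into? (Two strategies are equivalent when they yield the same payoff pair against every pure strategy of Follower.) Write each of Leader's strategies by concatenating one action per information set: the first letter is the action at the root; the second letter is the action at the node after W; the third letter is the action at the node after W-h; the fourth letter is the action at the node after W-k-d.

5

Leader has 16 pure strategies: Wkrw, Wkry, Wkqw, Wkqy, Whrw, Whry, Whqw, Whqy, Ukrw, Ukry, Ukqw, Ukqy, Uhrw, Uhry, Uhqw, Uhqy. Columns: d, c.
{Wkrw, Wkqw} → row (2,2) (1,0)
{Wkry, Wkqy} → row (3,7) (1,0)
{Whrw, Whry} → row (1,2) (1,2)
{Whqw, Whqy} → row (1,4) (1,4)
{Ukrw, Ukry, Ukqw, Ukqy, Uhrw, Uhry, Uhqw, Uhqy} → row (8,5) (8,5)
That's 5 distinct rows out of 16 strategies.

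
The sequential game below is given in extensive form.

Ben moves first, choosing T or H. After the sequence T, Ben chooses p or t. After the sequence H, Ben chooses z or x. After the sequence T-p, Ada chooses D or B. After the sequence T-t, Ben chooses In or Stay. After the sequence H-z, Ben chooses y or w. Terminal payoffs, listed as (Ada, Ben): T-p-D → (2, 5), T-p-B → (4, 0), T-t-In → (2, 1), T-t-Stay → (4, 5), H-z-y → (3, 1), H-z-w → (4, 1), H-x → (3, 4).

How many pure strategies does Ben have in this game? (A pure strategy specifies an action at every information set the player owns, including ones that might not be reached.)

32

Ben owns the root with actions {T, H} — two choices.
Ben owns the node after T with actions {p, t} — two choices.
Ben owns the node after H with actions {z, x} — two choices.
Ben owns the node after T-t with actions {In, Stay} — two choices.
Ben owns the node after H-z with actions {y, w} — two choices.
A pure strategy fixes one action at each information set independently, so the count is the product 2 × 2 × 2 × 2 × 2 = 32.
(For reference, Ada has 2 pure strategies, giving a 32×2 normal-form matrix.)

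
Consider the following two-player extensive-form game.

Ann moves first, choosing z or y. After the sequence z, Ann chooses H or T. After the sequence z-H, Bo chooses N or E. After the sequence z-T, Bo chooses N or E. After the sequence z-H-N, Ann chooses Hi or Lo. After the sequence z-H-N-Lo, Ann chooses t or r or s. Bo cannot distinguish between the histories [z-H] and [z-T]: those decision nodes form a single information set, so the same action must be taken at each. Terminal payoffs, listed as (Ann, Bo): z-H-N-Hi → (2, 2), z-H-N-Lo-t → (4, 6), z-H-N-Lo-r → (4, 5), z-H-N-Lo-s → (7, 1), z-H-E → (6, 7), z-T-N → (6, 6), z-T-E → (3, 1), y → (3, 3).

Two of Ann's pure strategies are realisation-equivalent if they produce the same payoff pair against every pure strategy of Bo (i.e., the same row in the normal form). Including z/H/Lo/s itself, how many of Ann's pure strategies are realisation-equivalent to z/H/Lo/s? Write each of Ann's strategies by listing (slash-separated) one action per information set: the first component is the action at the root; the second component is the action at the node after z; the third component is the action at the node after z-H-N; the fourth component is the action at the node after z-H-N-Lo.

1

Row for z/H/Lo/s (columns N, E): (7,1) (6,7).
Every one of Ann's information sets is on the play path for some reply by Bo when Ann follows z/H/Lo/s.
Changing the action at any of them therefore changes at least one column, so only z/H/Lo/s itself gives this row.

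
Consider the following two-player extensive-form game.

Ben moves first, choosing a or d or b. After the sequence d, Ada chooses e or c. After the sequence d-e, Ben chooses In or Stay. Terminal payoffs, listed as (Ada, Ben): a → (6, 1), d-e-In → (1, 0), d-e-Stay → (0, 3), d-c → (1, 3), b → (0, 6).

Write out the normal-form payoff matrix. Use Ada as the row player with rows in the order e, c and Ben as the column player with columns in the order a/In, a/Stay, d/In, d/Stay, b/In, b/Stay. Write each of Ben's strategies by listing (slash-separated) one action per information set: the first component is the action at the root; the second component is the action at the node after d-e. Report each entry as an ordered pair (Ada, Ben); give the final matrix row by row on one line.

e: (6,1) (6,1) (1,0) (0,3) (0,6) (0,6) | c: (6,1) (6,1) (1,3) (1,3) (0,6) (0,6)

         a/In   a/Stay     d/In   d/Stay     b/In   b/Stay
   e    (6,1)    (6,1)    (1,0)    (0,3)    (0,6)    (0,6)
   c    (6,1)    (6,1)    (1,3)    (1,3)    (0,6)    (0,6)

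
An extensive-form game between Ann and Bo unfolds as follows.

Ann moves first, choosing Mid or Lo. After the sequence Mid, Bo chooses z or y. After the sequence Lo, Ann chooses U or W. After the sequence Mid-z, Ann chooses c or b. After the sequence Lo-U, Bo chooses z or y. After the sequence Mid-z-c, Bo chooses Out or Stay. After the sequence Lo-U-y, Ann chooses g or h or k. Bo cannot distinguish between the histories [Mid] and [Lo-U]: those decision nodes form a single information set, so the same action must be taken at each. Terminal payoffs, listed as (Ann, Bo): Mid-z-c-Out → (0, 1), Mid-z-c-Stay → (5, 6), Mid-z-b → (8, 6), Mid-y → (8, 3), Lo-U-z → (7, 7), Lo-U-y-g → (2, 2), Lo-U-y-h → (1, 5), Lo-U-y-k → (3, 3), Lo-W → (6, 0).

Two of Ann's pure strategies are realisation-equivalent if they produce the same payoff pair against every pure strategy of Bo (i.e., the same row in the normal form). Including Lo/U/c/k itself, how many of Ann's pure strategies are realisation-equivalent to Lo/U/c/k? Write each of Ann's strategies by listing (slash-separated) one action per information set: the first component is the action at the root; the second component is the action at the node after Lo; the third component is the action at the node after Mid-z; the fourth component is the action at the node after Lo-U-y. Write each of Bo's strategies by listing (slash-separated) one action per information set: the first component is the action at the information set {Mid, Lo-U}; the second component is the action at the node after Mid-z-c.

Row for Lo/U/c/k (columns z/Out, z/Stay, y/Out, y/Stay): (7,7) (7,7) (3,3) (3,3).
Under Lo/U/c/k, Ann's choice at the node after Mid-z can never be reached regardless of what Bo does, so varying those choices leaves every outcome unchanged.
Holding the reachable choices fixed and varying the unreachable one freely already gives 2 equivalent strategies.
No other strategy reproduces this row, so those 2 are the full class: Lo/U/c/k, Lo/U/b/k.

2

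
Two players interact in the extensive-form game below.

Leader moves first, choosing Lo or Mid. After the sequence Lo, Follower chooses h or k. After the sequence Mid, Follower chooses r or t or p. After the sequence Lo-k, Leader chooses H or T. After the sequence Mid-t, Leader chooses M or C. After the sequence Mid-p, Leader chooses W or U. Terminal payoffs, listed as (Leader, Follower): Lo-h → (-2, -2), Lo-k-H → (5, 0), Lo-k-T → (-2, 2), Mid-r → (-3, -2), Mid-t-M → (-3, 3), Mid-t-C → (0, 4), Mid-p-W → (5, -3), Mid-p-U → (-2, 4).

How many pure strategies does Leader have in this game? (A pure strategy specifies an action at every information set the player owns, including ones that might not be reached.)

Leader owns the root with actions {Lo, Mid} — two choices.
Leader owns the node after Lo-k with actions {H, T} — two choices.
Leader owns the node after Mid-t with actions {M, C} — two choices.
Leader owns the node after Mid-p with actions {W, U} — two choices.
A pure strategy fixes one action at each information set independently, so the count is the product 2 × 2 × 2 × 2 = 16.
(For reference, Follower has 6 pure strategies, giving a 16×6 normal-form matrix.)

16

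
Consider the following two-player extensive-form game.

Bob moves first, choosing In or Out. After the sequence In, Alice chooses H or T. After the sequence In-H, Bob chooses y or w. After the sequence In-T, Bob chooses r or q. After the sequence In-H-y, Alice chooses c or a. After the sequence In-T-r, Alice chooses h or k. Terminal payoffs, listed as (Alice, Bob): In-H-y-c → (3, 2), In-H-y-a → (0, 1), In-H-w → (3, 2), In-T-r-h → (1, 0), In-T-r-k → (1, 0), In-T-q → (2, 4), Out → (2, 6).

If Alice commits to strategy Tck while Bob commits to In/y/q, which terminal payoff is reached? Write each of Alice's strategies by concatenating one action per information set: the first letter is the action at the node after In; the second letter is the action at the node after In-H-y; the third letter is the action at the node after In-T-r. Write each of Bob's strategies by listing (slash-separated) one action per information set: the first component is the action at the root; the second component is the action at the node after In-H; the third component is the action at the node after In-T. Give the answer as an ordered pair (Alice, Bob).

(2, 4)

Trace the play path from the root:
  Bob plays In
  Alice plays T at [In]
  Bob plays q at [In-T]
→ terminal payoff (2, 4).
(Alice's choice at the node after In-H-y is never reached on this path, so it doesn't affect the outcome.)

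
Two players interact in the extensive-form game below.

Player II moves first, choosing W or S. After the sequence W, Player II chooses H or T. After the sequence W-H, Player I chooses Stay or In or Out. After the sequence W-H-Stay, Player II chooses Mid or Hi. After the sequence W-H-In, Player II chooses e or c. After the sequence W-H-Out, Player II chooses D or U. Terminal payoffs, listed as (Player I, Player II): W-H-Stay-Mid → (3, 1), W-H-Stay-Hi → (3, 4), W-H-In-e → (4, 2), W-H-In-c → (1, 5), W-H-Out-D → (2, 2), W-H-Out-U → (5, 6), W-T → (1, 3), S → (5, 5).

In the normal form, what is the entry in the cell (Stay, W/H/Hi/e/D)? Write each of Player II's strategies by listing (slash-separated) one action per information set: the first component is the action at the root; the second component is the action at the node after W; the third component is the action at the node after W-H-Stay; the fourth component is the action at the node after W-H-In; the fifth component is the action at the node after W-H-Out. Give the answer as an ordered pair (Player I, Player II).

(3, 4)

Trace the play path from the root:
  Player II plays W
  Player II plays H at [W]
  Player I plays Stay at [W-H]
  Player II plays Hi at [W-H-Stay]
→ terminal payoff (3, 4).
(Player II's choice at the node after W-H-In is never reached on this path, so it doesn't affect the outcome.)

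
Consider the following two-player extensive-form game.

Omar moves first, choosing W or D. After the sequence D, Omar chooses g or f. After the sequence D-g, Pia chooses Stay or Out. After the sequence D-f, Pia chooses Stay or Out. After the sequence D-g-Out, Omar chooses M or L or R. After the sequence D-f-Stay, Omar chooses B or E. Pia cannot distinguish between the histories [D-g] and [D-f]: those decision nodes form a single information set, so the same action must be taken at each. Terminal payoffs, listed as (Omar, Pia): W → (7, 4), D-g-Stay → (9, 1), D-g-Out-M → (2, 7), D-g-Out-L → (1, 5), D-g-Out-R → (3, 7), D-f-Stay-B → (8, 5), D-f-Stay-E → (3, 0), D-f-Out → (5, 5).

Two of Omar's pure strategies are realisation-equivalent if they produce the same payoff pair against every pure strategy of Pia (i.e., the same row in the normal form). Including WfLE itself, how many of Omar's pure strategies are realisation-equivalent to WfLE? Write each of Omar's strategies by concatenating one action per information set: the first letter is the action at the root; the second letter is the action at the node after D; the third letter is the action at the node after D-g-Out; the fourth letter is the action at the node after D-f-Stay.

12

Row for WfLE (columns Stay, Out): (7,4) (7,4).
Under WfLE, Omar's choice at the node after D and at the node after D-g-Out and at the node after D-f-Stay can never be reached regardless of what Pia does, so varying those choices leaves every outcome unchanged.
Holding the reachable choices fixed and varying the unreachable ones freely already gives 2 × 3 × 2 = 12 equivalent strategies.
No other strategy reproduces this row, so those 12 are the full class: WgMB, WgME, WgLB, WgLE, WgRB, WgRE, WfMB, WfME, WfLB, WfLE, WfRB, WfRE.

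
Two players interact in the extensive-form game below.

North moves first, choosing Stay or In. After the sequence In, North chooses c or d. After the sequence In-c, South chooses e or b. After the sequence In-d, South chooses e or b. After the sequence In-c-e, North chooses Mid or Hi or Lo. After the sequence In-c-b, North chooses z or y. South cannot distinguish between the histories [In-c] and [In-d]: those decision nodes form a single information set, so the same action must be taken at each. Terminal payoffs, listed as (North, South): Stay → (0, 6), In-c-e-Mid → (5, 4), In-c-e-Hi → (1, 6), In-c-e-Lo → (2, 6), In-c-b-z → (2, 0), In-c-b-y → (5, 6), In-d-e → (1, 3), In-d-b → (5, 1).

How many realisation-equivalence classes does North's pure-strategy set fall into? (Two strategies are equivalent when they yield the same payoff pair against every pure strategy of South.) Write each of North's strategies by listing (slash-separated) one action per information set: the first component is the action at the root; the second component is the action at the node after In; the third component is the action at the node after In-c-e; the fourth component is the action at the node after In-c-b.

8

North has 24 pure strategies: Stay/c/Mid/z, Stay/c/Mid/y, Stay/c/Hi/z, Stay/c/Hi/y, Stay/c/Lo/z, Stay/c/Lo/y, Stay/d/Mid/z, Stay/d/Mid/y, Stay/d/Hi/z, Stay/d/Hi/y, Stay/d/Lo/z, Stay/d/Lo/y, In/c/Mid/z, In/c/Mid/y, In/c/Hi/z, In/c/Hi/y, In/c/Lo/z, In/c/Lo/y, In/d/Mid/z, In/d/Mid/y, In/d/Hi/z, In/d/Hi/y, In/d/Lo/z, In/d/Lo/y. Columns: e, b.
{Stay/c/Mid/z, Stay/c/Mid/y, Stay/c/Hi/z, Stay/c/Hi/y, Stay/c/Lo/z, Stay/c/Lo/y, Stay/d/Mid/z, Stay/d/Mid/y, Stay/d/Hi/z, Stay/d/Hi/y, Stay/d/Lo/z, Stay/d/Lo/y} → row (0,6) (0,6)
{In/c/Mid/z} → row (5,4) (2,0)
{In/c/Mid/y} → row (5,4) (5,6)
{In/c/Hi/z} → row (1,6) (2,0)
{In/c/Hi/y} → row (1,6) (5,6)
{In/c/Lo/z} → row (2,6) (2,0)
{In/c/Lo/y} → row (2,6) (5,6)
{In/d/Mid/z, In/d/Mid/y, In/d/Hi/z, In/d/Hi/y, In/d/Lo/z, In/d/Lo/y} → row (1,3) (5,1)
That's 8 distinct rows out of 24 strategies.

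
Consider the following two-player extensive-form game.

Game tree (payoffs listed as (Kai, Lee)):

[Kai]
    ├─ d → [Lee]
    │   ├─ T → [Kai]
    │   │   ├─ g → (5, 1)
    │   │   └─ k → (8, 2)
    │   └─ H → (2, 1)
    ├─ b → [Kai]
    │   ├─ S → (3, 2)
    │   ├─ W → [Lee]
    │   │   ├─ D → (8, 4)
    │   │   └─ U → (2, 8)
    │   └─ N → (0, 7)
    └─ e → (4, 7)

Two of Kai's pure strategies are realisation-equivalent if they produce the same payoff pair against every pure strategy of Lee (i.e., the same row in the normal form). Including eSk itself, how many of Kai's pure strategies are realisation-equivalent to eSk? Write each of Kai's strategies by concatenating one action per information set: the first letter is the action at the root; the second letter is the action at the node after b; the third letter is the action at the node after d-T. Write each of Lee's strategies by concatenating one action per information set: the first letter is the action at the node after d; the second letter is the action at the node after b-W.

Row for eSk (columns TD, TU, HD, HU): (4,7) (4,7) (4,7) (4,7).
Under eSk, Kai's choice at the node after b and at the node after d-T can never be reached regardless of what Lee does, so varying those choices leaves every outcome unchanged.
Holding the reachable choices fixed and varying the unreachable ones freely already gives 3 × 2 = 6 equivalent strategies.
No other strategy reproduces this row, so those 6 are the full class: eSg, eSk, eWg, eWk, eNg, eNk.

6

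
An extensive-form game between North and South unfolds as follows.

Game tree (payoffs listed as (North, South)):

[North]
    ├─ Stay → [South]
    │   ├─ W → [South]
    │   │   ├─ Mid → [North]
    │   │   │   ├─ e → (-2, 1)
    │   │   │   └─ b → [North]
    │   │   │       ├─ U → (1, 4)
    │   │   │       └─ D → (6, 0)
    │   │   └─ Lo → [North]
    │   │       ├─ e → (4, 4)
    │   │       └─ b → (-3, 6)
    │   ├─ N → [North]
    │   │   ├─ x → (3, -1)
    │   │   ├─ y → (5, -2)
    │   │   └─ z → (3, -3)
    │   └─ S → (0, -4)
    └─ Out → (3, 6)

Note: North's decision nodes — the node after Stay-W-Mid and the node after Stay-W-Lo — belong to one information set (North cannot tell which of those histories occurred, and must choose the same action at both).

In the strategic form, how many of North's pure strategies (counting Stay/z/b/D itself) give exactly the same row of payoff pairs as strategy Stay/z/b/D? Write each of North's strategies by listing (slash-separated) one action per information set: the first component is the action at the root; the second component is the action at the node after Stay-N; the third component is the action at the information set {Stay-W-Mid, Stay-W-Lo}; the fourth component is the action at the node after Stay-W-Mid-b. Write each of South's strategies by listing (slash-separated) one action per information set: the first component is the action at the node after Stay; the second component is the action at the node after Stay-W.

1

Row for Stay/z/b/D (columns W/Mid, W/Lo, N/Mid, N/Lo, S/Mid, S/Lo): (6,0) (-3,6) (3,-3) (3,-3) (0,-4) (0,-4).
Every one of North's information sets is on the play path for some reply by South when North follows Stay/z/b/D.
Changing the action at any of them therefore changes at least one column, so only Stay/z/b/D itself gives this row.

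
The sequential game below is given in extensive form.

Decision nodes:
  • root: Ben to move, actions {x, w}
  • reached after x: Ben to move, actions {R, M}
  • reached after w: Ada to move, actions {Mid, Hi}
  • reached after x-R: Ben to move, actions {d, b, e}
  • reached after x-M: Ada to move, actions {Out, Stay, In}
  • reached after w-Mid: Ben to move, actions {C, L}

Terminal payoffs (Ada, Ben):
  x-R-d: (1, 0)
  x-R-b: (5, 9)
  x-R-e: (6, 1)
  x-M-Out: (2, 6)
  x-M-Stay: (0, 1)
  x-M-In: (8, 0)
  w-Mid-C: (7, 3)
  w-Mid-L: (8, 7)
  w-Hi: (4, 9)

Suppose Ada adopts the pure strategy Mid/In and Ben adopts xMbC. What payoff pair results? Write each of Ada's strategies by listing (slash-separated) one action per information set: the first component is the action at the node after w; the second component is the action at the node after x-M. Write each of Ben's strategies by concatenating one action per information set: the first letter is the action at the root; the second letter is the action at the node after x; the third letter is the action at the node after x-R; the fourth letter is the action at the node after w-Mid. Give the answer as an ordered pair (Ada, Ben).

(8, 0)

Trace the play path from the root:
  Ben plays x
  Ben plays M at [x]
  Ada plays In at [x-M]
→ terminal payoff (8, 0).
(Ada's choice at the node after w is never reached on this path, so it doesn't affect the outcome.)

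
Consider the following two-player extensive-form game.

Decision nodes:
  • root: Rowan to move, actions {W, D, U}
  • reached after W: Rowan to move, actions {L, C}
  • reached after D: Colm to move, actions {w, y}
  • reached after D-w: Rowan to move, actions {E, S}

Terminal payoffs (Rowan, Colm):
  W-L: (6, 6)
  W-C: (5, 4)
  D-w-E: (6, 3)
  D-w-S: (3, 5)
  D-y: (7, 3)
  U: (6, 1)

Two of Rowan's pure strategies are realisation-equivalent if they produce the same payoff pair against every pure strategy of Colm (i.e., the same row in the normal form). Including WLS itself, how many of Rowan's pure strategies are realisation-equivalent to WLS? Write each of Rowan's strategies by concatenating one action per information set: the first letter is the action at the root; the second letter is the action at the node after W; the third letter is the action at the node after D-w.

2

Row for WLS (columns w, y): (6,6) (6,6).
Under WLS, Rowan's choice at the node after D-w can never be reached regardless of what Colm does, so varying those choices leaves every outcome unchanged.
Holding the reachable choices fixed and varying the unreachable one freely already gives 2 equivalent strategies.
No other strategy reproduces this row, so those 2 are the full class: WLE, WLS.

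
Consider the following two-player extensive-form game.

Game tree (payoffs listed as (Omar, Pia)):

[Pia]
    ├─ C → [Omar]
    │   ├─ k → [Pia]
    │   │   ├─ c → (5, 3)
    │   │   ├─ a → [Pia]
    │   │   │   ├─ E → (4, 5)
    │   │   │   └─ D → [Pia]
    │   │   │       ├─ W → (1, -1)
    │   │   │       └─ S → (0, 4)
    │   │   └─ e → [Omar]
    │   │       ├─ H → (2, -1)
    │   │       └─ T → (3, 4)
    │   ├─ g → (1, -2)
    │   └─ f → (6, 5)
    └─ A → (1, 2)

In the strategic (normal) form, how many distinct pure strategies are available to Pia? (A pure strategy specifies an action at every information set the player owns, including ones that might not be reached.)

Pia owns the root with actions {C, A} — two choices.
Pia owns the node after C-k with actions {c, a, e} — three choices.
Pia owns the node after C-k-a with actions {E, D} — two choices.
Pia owns the node after C-k-a-D with actions {W, S} — two choices.
A pure strategy fixes one action at each information set independently, so the count is the product 2 × 3 × 2 × 2 = 24.
(For reference, Omar has 6 pure strategies, giving a 24×6 normal-form matrix.)

24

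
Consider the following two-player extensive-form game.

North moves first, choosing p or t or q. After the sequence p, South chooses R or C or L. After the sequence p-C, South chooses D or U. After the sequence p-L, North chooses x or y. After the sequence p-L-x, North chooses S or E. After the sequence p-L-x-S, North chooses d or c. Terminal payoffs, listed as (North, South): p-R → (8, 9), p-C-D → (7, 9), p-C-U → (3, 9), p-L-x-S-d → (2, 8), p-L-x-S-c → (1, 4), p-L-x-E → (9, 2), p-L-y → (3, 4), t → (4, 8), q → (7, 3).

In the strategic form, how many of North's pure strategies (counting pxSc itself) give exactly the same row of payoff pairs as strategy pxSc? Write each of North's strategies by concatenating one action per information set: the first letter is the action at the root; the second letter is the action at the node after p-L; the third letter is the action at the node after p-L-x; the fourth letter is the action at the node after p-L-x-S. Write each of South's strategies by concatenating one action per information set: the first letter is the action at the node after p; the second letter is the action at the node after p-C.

Row for pxSc (columns RD, RU, CD, CU, LD, LU): (8,9) (8,9) (7,9) (3,9) (1,4) (1,4).
Every one of North's information sets is on the play path for some reply by South when North follows pxSc.
Changing the action at any of them therefore changes at least one column, so only pxSc itself gives this row.

1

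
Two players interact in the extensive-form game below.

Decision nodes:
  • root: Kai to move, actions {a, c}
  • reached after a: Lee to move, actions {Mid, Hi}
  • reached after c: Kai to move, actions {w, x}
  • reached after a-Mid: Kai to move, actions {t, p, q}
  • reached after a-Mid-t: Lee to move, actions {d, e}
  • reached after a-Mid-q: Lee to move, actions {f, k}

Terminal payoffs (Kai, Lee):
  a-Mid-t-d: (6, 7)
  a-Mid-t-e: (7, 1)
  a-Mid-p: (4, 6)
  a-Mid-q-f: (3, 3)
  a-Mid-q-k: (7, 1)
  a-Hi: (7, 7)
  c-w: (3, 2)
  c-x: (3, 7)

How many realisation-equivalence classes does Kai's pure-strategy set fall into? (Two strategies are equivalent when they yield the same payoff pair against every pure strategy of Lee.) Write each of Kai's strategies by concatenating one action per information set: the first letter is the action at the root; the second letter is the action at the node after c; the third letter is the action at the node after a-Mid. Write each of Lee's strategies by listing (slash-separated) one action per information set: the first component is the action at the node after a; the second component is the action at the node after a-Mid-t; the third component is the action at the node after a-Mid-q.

5

Kai has 12 pure strategies: awt, awp, awq, axt, axp, axq, cwt, cwp, cwq, cxt, cxp, cxq. Columns: Mid/d/f, Mid/d/k, Mid/e/f, Mid/e/k, Hi/d/f, Hi/d/k, Hi/e/f, Hi/e/k.
{awt, axt} → row (6,7) (6,7) (7,1) (7,1) (7,7) (7,7) (7,7) (7,7)
{awp, axp} → row (4,6) (4,6) (4,6) (4,6) (7,7) (7,7) (7,7) (7,7)
{awq, axq} → row (3,3) (7,1) (3,3) (7,1) (7,7) (7,7) (7,7) (7,7)
{cwt, cwp, cwq} → row (3,2) (3,2) (3,2) (3,2) (3,2) (3,2) (3,2) (3,2)
{cxt, cxp, cxq} → row (3,7) (3,7) (3,7) (3,7) (3,7) (3,7) (3,7) (3,7)
That's 5 distinct rows out of 12 strategies.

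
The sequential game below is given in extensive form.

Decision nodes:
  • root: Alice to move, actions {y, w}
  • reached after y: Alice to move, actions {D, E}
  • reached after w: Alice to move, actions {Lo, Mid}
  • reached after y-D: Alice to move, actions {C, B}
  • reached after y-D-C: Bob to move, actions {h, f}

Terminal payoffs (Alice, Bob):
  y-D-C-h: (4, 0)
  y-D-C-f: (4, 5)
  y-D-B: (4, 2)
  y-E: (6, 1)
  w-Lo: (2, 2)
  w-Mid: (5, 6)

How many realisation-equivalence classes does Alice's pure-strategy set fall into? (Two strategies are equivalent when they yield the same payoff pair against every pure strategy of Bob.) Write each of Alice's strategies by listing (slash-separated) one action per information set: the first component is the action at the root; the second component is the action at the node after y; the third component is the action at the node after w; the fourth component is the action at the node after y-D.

5

Alice has 16 pure strategies: y/D/Lo/C, y/D/Lo/B, y/D/Mid/C, y/D/Mid/B, y/E/Lo/C, y/E/Lo/B, y/E/Mid/C, y/E/Mid/B, w/D/Lo/C, w/D/Lo/B, w/D/Mid/C, w/D/Mid/B, w/E/Lo/C, w/E/Lo/B, w/E/Mid/C, w/E/Mid/B. Columns: h, f.
{y/D/Lo/C, y/D/Mid/C} → row (4,0) (4,5)
{y/D/Lo/B, y/D/Mid/B} → row (4,2) (4,2)
{y/E/Lo/C, y/E/Lo/B, y/E/Mid/C, y/E/Mid/B} → row (6,1) (6,1)
{w/D/Lo/C, w/D/Lo/B, w/E/Lo/C, w/E/Lo/B} → row (2,2) (2,2)
{w/D/Mid/C, w/D/Mid/B, w/E/Mid/C, w/E/Mid/B} → row (5,6) (5,6)
That's 5 distinct rows out of 16 strategies.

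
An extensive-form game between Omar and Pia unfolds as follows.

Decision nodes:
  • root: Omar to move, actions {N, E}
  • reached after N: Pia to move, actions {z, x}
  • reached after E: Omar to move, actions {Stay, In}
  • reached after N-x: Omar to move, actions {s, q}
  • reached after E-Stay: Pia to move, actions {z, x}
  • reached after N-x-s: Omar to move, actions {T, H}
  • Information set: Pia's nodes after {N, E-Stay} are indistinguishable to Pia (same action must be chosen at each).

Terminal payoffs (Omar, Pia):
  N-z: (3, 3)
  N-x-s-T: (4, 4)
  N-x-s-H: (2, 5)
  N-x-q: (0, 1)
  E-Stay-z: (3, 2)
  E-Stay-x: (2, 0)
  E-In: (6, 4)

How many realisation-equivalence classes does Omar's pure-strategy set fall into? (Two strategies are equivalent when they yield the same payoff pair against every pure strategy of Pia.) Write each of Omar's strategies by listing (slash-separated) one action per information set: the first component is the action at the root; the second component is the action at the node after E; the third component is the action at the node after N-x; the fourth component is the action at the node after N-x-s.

Omar has 16 pure strategies: N/Stay/s/T, N/Stay/s/H, N/Stay/q/T, N/Stay/q/H, N/In/s/T, N/In/s/H, N/In/q/T, N/In/q/H, E/Stay/s/T, E/Stay/s/H, E/Stay/q/T, E/Stay/q/H, E/In/s/T, E/In/s/H, E/In/q/T, E/In/q/H. Columns: z, x.
{N/Stay/s/T, N/In/s/T} → row (3,3) (4,4)
{N/Stay/s/H, N/In/s/H} → row (3,3) (2,5)
{N/Stay/q/T, N/Stay/q/H, N/In/q/T, N/In/q/H} → row (3,3) (0,1)
{E/Stay/s/T, E/Stay/s/H, E/Stay/q/T, E/Stay/q/H} → row (3,2) (2,0)
{E/In/s/T, E/In/s/H, E/In/q/T, E/In/q/H} → row (6,4) (6,4)
That's 5 distinct rows out of 16 strategies.

5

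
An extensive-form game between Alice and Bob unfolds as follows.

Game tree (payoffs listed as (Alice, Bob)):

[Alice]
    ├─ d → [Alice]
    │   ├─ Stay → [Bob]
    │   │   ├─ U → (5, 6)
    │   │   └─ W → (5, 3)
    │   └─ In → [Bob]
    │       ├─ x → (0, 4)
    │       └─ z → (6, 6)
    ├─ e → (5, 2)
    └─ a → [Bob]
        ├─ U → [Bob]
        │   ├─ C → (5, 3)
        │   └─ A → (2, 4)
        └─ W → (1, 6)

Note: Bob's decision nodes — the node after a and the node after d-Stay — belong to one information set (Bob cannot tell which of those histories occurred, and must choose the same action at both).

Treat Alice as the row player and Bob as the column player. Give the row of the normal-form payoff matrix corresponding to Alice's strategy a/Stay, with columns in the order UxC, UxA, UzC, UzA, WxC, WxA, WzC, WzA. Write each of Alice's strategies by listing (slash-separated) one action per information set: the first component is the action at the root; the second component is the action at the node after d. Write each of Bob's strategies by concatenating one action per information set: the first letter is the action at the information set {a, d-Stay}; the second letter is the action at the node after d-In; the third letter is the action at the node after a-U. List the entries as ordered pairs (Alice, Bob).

vs UxC: Alice plays a → Bob plays U at [a] → Bob plays C at [a-U] → (5, 3)
vs UxA: Alice plays a → Bob plays U at [a] → Bob plays A at [a-U] → (2, 4)
vs UzC: Alice plays a → Bob plays U at [a] → Bob plays C at [a-U] → (5, 3)
vs UzA: Alice plays a → Bob plays U at [a] → Bob plays A at [a-U] → (2, 4)
vs WxC: Alice plays a → Bob plays W at [a] → (1, 6)
vs WxA: Alice plays a → Bob plays W at [a] → (1, 6)
vs WzC: Alice plays a → Bob plays W at [a] → (1, 6)
vs WzA: Alice plays a → Bob plays W at [a] → (1, 6)

(5,3) (2,4) (5,3) (2,4) (1,6) (1,6) (1,6) (1,6)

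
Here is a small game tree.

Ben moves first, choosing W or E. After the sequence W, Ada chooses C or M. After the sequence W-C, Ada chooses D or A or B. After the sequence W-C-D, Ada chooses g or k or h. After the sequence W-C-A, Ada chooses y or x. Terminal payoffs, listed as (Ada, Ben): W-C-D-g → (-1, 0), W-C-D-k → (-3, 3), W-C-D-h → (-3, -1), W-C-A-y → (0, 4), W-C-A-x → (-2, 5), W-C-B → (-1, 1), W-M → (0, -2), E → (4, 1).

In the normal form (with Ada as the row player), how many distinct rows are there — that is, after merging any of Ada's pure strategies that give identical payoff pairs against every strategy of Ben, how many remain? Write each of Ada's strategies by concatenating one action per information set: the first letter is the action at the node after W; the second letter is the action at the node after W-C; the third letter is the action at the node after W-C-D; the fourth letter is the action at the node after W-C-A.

Ada has 36 pure strategies: CDgy, CDgx, CDky, CDkx, CDhy, CDhx, CAgy, CAgx, CAky, CAkx, CAhy, CAhx, CBgy, CBgx, CBky, CBkx, CBhy, CBhx, MDgy, MDgx, MDky, MDkx, MDhy, MDhx, MAgy, MAgx, MAky, MAkx, MAhy, MAhx, MBgy, MBgx, MBky, MBkx, MBhy, MBhx. Columns: W, E.
{CDgy, CDgx} → row (-1,0) (4,1)
{CDky, CDkx} → row (-3,3) (4,1)
{CDhy, CDhx} → row (-3,-1) (4,1)
{CAgy, CAky, CAhy} → row (0,4) (4,1)
{CAgx, CAkx, CAhx} → row (-2,5) (4,1)
{CBgy, CBgx, CBky, CBkx, CBhy, CBhx} → row (-1,1) (4,1)
{MDgy, MDgx, MDky, MDkx, MDhy, MDhx, MAgy, MAgx, MAky, MAkx, MAhy, MAhx, MBgy, MBgx, MBky, MBkx, MBhy, MBhx} → row (0,-2) (4,1)
That's 7 distinct rows out of 36 strategies.

7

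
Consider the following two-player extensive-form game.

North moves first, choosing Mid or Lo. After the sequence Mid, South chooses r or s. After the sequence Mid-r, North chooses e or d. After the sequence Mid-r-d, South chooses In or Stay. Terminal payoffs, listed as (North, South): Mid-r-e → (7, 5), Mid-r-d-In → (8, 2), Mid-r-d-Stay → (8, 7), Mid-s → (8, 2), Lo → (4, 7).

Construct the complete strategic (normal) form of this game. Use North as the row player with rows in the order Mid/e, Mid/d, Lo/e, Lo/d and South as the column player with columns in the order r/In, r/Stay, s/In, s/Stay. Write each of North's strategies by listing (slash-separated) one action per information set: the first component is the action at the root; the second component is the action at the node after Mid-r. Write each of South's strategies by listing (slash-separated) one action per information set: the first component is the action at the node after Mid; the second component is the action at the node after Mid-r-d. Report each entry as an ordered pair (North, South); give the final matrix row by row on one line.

Mid/e: (7,5) (7,5) (8,2) (8,2) | Mid/d: (8,2) (8,7) (8,2) (8,2) | Lo/e: (4,7) (4,7) (4,7) (4,7) | Lo/d: (4,7) (4,7) (4,7) (4,7)

Row Mid/e: r/In→(7,5), r/Stay→(7,5), s/In→(8,2), s/Stay→(8,2)
Row Mid/d: r/In→(8,2), r/Stay→(8,7), s/In→(8,2), s/Stay→(8,2)
Row Lo/e: r/In→(4,7), r/Stay→(4,7), s/In→(4,7), s/Stay→(4,7)
Row Lo/d: r/In→(4,7), r/Stay→(4,7), s/In→(4,7), s/Stay→(4,7)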